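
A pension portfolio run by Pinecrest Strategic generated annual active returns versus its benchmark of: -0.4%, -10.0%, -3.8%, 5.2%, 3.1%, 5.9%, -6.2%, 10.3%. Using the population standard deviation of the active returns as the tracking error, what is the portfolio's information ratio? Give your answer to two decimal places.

0.08

μ = (-0.4 − 10 − 3.8 + 5.2 + 3.1 + 5.9 − 6.2 + 10.3) / 8 = 0.5125%
Population σ = √[Σ(r − μ)² / 8] = √[328.4888 / 8] = √41.0611 = 6.4079%
IR = μ / tracking error = 0.5125 / 6.4079 = 0.0800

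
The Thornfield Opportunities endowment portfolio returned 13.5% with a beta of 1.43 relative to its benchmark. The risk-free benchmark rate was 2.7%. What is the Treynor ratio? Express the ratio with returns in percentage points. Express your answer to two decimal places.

7.55

Treynor = (Rp − Rf) / β = (13.5% − 2.7%) / 1.43 = 10.80 / 1.43 = 7.5524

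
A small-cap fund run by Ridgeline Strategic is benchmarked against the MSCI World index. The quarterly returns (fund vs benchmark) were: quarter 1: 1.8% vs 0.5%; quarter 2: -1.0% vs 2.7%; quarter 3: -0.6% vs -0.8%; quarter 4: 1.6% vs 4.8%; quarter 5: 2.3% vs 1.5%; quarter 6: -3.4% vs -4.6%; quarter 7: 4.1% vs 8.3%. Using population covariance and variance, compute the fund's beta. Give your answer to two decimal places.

r̄p = 0.6857%,  r̄m = 1.7714%
Cov = Σ(rp − r̄p)(rm − r̄m) / 7 = 7.2824
Var(rm) = Σ(rm − r̄m)² / 7 = 14.5078
β = Cov / Var = 7.2824 / 14.5078 = 0.5020

0.50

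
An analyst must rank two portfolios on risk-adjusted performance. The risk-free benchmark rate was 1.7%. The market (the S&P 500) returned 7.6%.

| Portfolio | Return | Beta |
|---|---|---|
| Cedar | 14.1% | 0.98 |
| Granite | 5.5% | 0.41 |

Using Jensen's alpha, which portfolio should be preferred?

Cedar: α = 14.1% − [1.7% + 0.98 × (7.6% − 1.7%)] = 6.618
Granite: α = 5.5% − [1.7% + 0.41 × (7.6% − 1.7%)] = 1.381
Highest: Cedar (6.618).

Cedar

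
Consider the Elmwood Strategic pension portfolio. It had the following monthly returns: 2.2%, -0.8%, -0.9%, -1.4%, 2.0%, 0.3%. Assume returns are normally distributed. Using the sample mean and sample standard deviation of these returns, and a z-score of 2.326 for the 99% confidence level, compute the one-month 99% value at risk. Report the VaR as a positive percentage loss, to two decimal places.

μ = (2.2 − 0.8 − 0.9 − 1.4 + 2 + 0.3) / 6 = 1.40 / 6 = 0.2333%
Sample σ = √[Σ(r − μ)² / 5] = √[12.0133 / 5] = √2.4027 = 1.5501%
VaR = −(μ − z·σ) = −(0.2333 − 2.326 × 1.5501) = −(-3.3722) = 3.3722%

3.37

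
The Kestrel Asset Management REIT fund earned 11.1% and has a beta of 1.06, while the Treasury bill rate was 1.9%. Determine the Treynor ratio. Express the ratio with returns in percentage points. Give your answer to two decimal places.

Treynor = (Rp − Rf) / β = (11.1% − 1.9%) / 1.06 = 9.20 / 1.06 = 8.6792

8.68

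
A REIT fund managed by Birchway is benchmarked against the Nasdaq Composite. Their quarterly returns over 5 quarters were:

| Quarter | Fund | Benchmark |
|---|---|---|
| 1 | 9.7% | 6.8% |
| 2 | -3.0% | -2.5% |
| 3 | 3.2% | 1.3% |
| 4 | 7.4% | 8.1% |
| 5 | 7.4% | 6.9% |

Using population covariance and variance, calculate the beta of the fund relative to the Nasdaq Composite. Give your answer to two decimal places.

1.05

r̄p = 4.9400%,  r̄m = 4.1200%
Cov = Σ(rp − r̄p)(rm − r̄m) / 5 = 17.3712
Var(rm) = Σ(rm − r̄m)² / 5 = 16.5056
β = Cov / Var = 17.3712 / 16.5056 = 1.0524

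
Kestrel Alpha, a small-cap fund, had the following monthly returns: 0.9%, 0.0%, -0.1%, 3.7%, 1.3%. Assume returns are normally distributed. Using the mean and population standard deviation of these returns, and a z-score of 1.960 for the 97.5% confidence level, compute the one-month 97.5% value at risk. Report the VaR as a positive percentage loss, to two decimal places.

Mean return μ = 5.80 / 5 = 1.1600%
Population σ = √[Σ(r − μ)² / 5] = √[9.4720 / 5] = √1.8944 = 1.3764%
VaR = −(μ − z·σ) = −(1.1600 − 1.960 × 1.3764) = −(-1.5377) = 1.5377%

1.54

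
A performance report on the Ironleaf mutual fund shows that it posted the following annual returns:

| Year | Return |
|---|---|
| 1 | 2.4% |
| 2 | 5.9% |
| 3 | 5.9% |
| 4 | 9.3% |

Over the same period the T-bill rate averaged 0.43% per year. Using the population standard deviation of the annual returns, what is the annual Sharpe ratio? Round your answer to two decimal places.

Mean return μ = 23.50 / 4 = 5.8750%
Σ(r − μ)² = (2.4 − 5.8750)² + (5.9 − 5.8750)² + (5.9 − 5.8750)² + … = 23.8075
σ = √[23.8075 / 4] = 2.4396%
Sharpe = (μ − rf) / σ = (5.8750 − 0.43) / 2.4396 = 5.4450 / 2.4396 = 2.2319

2.23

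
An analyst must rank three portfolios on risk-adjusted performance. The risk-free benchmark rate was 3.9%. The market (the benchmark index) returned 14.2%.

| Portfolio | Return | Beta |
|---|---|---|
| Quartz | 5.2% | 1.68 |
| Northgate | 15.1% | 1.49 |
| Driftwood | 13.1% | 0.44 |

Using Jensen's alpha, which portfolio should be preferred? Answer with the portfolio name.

Driftwood

Quartz: α = 5.2% − [3.9% + 1.68 × (14.2% − 3.9%)] = -16.004
Northgate: α = 15.1% − [3.9% + 1.49 × (14.2% − 3.9%)] = -4.147
Driftwood: α = 13.1% − [3.9% + 0.44 × (14.2% − 3.9%)] = 4.668
Highest: Driftwood (4.668).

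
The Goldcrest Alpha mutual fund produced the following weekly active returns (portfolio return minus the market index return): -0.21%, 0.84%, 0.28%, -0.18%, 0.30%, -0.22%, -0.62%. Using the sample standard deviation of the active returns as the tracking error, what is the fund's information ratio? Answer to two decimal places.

Mean return μ = 0.190 / 7 = 0.0271%
Σ(r − μ)² = (-0.21 − 0.0271)² + (0.84 − 0.0271)² + (0.28 − 0.0271)² + … = 1.3781
sample σ = √(1.3781 / 6) = √0.2297 = 0.4793%
IR = μ / tracking error = 0.0271 / 0.4793 = 0.0565

0.06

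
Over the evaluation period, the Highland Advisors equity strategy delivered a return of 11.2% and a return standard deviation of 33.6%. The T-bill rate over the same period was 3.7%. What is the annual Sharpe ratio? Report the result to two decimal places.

0.22

Sharpe = (Rp − Rf) / σp = (11.2% − 3.7%) / 33.6% = 7.50% / 33.6% = 0.2232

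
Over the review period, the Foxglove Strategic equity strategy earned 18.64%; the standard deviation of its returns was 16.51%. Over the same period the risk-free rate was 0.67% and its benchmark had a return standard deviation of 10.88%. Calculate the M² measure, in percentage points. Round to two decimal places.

12.51

Sharpe = (Rp − Rf) / σp = (18.64% − 0.67%) / 16.51% = 1.0884
M² = Rf + Sharpe × σm = 0.67% + 1.0884 × 10.88% = 12.5118%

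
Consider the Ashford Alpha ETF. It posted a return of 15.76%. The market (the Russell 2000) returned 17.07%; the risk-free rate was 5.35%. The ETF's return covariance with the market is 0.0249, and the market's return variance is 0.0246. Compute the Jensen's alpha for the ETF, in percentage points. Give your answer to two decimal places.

-1.45

β = Cov / Var = 0.0249 / 0.0246 = 1.0122
E[R] = Rf + β(Rm − Rf) = 5.35% + 1.0122 × (17.07% − 5.35%) = 17.2130%
α = Rp − E[R] = 15.76% − 17.2130% = -1.4530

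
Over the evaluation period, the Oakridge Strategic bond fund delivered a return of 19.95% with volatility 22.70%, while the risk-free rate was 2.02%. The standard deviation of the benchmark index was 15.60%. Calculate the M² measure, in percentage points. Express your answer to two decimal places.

Sharpe = (Rp − Rf) / σp = (19.95% − 2.02%) / 22.70% = 0.7899
M² = Rf + Sharpe × σm = 2.02% + 0.7899 × 15.60% = 14.3424%

14.34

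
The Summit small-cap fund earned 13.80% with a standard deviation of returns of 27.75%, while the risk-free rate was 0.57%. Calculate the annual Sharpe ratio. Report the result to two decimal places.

0.48

Sharpe = (Rp − Rf) / σp = (13.80% − 0.57%) / 27.75% = 13.23% / 27.75% = 0.4768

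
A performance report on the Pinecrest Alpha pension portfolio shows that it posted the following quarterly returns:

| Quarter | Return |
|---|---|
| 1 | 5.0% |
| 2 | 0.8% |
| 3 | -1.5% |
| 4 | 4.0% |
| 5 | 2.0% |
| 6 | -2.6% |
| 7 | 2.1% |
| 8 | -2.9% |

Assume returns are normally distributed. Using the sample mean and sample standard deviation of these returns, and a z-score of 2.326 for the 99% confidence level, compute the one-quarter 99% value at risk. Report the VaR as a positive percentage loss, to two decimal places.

μ = (5 + 0.8 − 1.5 + 4 + 2 − 2.6 + 2.1 − 2.9) / 8 = 0.8625%
Sample std dev = √[61.5188 / 7] = 2.9645%
VaR = −(μ − z·σ) = −(0.8625 − 2.326 × 2.9645) = −(-6.0329) = 6.0329%

6.03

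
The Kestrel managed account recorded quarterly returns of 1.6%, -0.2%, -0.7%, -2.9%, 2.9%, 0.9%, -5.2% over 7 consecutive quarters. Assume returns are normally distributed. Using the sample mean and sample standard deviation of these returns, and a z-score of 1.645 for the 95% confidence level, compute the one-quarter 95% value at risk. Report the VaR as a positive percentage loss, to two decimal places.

μ = (1.6 − 0.2 − 0.7 − 2.9 + 2.9 + 0.9 − 5.2) / 7 = -3.60 / 7 = -0.5143%
Σ(r − μ)² = 45.9086; sample σ = √(45.9086/6) = 2.7661%
VaR = −(μ − z·σ) = −(-0.5143 − 1.645 × 2.7661) = −(-5.0645) = 5.0645%

5.06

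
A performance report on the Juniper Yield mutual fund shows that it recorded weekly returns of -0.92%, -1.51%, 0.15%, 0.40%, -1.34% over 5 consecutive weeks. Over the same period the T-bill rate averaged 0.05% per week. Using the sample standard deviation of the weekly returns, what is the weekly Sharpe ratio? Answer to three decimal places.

μ = (-0.92 − 1.51 + 0.15 + 0.4 − 1.34) / 5 = -3.220 / 5 = -0.6440%
Sample σ = √[Σ(r − μ)² / 4] = √[3.0309 / 4] = √0.7577 = 0.8705%
Sharpe = (μ − rf) / σ = (-0.6440 − 0.05) / 0.8705 = -0.6940 / 0.8705 = -0.7972

-0.797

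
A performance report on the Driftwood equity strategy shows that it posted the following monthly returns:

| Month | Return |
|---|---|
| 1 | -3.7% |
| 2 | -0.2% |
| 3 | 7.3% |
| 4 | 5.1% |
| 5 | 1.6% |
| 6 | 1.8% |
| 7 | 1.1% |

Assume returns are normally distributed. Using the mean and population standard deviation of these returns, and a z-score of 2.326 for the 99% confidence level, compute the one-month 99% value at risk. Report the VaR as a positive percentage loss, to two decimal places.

r̄ = (-3.7 − 0.2 + 7.3 + 5.1 + 1.6 + 1.8 + 1.1) / 7 = 13.00 / 7 = 1.8571%
Population σ = √[Σ(r − r̄)² / 7] = √[75.8971 / 7] = √10.8424 = 3.2928%
VaR = −(r̄ − z·σ) = −(1.8571 − 2.326 × 3.2928) = −(-5.8020) = 5.8020%

5.80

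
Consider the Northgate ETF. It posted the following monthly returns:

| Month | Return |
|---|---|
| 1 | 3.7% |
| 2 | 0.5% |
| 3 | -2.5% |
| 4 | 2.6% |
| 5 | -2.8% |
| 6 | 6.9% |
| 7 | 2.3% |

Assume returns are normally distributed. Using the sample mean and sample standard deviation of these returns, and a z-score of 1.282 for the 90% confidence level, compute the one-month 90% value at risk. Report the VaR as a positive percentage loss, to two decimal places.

2.89

μ = (3.7 + 0.5 − 2.5 + 2.6 − 2.8 + 6.9 + 2.3) / 7 = 1.5286%
Sample std dev = √[71.3343 / 6] = 3.4481%
VaR = −(μ − z·σ) = −(1.5286 − 1.282 × 3.4481) = −(-2.8919) = 2.8919%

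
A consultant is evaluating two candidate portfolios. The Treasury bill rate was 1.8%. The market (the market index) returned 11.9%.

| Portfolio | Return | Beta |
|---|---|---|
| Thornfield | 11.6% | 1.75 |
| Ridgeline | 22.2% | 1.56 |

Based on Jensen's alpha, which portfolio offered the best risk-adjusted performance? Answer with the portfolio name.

Ridgeline

Thornfield: α = 11.6% − [1.8% + 1.75 × (11.9% − 1.8%)] = -7.875
Ridgeline: α = 22.2% − [1.8% + 1.56 × (11.9% − 1.8%)] = 4.644
Highest: Ridgeline (4.644).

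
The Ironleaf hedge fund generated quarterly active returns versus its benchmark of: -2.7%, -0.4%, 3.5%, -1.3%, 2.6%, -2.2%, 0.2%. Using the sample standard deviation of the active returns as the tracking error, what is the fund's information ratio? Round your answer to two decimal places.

-0.02

μ = (-2.7 − 0.4 + 3.5 − 1.3 + 2.6 − 2.2 + 0.2) / 7 = -0.0429%
Sample σ = √[Σ(r − μ)² / 6] = √[33.0171 / 6] = √5.5029 = 2.3458%
IR = μ / tracking error = -0.0429 / 2.3458 = -0.0183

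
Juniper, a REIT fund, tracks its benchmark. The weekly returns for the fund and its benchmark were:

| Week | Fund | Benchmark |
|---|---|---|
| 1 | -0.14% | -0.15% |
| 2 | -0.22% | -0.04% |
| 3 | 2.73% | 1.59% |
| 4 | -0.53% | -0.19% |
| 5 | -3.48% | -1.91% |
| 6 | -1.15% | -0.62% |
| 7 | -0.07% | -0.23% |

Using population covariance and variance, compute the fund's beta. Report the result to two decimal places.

1.77

r̄p = -0.4086%,  r̄m = -0.2214%
Cov = Σ(rp − r̄p)(rm − r̄m) / 7 = 1.6020
Var(rm) = Σ(rm − r̄m)² / 7 = 0.9044
β = Cov / Var = 1.6020 / 0.9044 = 1.7713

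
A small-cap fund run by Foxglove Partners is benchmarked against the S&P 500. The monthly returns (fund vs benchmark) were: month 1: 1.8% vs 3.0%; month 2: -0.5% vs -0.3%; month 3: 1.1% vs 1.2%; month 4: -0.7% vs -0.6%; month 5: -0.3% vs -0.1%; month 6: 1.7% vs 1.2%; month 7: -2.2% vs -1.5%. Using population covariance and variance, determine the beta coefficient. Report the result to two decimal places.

0.92

r̄p = 0.1286%,  r̄m = 0.4143%
Cov = Σ(rp − r̄p)(rm − r̄m) / 7 = 1.7553
Var(rm) = Σ(rm − r̄m)² / 7 = 1.9127
β = Cov / Var = 1.7553 / 1.9127 = 0.9177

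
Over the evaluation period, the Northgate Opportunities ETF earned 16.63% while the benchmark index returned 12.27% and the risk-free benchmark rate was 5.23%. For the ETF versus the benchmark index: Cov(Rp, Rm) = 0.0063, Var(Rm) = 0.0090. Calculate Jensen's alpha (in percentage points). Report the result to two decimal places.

β = Cov / Var = 0.0063 / 0.0090 = 0.7000
E[R] = Rf + β(Rm − Rf) = 5.23% + 0.7000 × (12.27% − 5.23%) = 10.1580%
α = Rp − E[R] = 16.63% − 10.1580% = 6.4720

6.47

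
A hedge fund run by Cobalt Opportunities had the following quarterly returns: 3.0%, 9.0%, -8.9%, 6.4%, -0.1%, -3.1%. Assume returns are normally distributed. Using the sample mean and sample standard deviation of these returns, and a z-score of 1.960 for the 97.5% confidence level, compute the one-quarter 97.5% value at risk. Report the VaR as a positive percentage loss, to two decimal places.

11.75

Mean return r̄ = 6.30 / 6 = 1.0500%
Sample σ = √[Σ(r − r̄)² / 5] = √[213.1750 / 5] = √42.6350 = 6.5295%
VaR = −(r̄ − z·σ) = −(1.0500 − 1.960 × 6.5295) = −(-11.7478) = 11.7478%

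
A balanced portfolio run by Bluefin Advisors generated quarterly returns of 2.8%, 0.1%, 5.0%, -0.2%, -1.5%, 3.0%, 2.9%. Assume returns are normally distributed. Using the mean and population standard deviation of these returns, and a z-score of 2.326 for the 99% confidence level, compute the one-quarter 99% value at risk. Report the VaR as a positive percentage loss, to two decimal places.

3.22

μ = (2.8 + 0.1 + 5 − 0.2 − 1.5 + 3 + 2.9) / 7 = 1.7286%
Σ(r − μ)² = 31.6343; population σ = √(31.6343/7) = 2.1258%
VaR = −(μ − z·σ) = −(1.7286 − 2.326 × 2.1258) = −(-3.2160) = 3.2160%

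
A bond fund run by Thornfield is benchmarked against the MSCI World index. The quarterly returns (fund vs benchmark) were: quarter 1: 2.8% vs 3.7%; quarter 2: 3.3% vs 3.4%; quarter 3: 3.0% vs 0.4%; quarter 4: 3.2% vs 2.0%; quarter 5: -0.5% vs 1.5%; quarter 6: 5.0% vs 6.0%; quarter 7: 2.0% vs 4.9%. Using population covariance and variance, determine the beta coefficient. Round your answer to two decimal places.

r̄p = 2.6857%,  r̄m = 3.1286%
Cov = Σ(rp − r̄p)(rm − r̄m) / 7 = 1.3447
Var(rm) = Σ(rm − r̄m)² / 7 = 3.3078
β = Cov / Var = 1.3447 / 3.3078 = 0.4065

0.41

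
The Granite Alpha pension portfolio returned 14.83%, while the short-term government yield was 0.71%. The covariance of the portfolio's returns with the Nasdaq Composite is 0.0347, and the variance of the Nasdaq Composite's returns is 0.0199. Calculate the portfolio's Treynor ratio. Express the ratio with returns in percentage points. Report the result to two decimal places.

β = Cov / Var = 0.0347 / 0.0199 = 1.7437
Treynor = (Rp − Rf) / β = (14.83% − 0.71%) / 1.7437 = 14.12 / 1.7437 = 8.0977

8.10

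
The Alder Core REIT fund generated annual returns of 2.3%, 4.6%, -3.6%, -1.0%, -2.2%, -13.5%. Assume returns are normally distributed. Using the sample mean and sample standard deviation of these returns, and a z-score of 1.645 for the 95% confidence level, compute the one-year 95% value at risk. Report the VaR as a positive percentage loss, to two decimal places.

r̄ = (2.3 + 4.6 − 3.6 − 1 − 2.2 − 13.5) / 6 = -2.2333%
Sample σ = √[Σ(r − r̄)² / 5] = √[197.5733 / 5] = √39.5147 = 6.2861%
VaR = −(r̄ − z·σ) = −(-2.2333 − 1.645 × 6.2861) = −(-12.5739) = 12.5739%

12.57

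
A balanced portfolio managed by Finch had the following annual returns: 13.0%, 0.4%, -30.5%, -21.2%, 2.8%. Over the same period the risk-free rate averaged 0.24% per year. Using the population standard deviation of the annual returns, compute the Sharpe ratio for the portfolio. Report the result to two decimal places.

r̄ = (13 + 0.4 − 30.5 − 21.2 + 2.8) / 5 = -35.50 / 5 = -7.1000%
Σ(r − r̄)² = (13 − (-7.1000))² + (0.4 − (-7.1000))² + (-30.5 − (-7.1000))² + … = 1304.6400
σ = √[1304.6400 / 5] = 16.1533%
Sharpe = (r̄ − rf) / σ = (-7.1000 − 0.24) / 16.1533 = -7.3400 / 16.1533 = -0.4544

-0.45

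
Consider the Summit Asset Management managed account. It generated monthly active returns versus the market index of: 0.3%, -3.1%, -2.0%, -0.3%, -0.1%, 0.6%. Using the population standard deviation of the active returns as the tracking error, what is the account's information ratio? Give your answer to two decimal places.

-0.58

Mean return r̄ = -4.60 / 6 = -0.7667%
Population σ = √[Σ(r − r̄)² / 6] = √[10.6333 / 6] = √1.7722 = 1.3312%
IR = r̄ / tracking error = -0.7667 / 1.3312 = -0.5759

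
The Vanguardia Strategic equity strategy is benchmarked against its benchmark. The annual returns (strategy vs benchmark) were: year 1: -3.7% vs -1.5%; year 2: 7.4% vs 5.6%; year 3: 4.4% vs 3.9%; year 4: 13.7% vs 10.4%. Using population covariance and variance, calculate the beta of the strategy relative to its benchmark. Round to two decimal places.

1.47

r̄p = 5.4500%,  r̄m = 4.6000%
Cov = Σ(rp − r̄p)(rm − r̄m) / 4 = 26.5875
Var(rm) = Σ(rm − r̄m)² / 4 = 18.0850
β = Cov / Var = 26.5875 / 18.0850 = 1.4701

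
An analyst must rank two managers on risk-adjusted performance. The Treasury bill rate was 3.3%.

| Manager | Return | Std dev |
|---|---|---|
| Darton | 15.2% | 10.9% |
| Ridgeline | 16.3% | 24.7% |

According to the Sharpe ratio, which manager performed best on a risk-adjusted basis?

Darton

Darton: Sharpe ratio = (15.2% − 3.3%) / 10.9% = 1.092
Ridgeline: Sharpe ratio = (16.3% − 3.3%) / 24.7% = 0.526
Highest: Darton (1.092).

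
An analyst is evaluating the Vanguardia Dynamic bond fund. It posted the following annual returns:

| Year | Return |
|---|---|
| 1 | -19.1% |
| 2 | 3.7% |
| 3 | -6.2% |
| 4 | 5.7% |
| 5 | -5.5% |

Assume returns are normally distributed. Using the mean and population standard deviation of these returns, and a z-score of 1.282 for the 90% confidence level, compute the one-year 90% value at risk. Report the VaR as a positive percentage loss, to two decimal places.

15.57

μ = (-19.1 + 3.7 − 6.2 + 5.7 − 5.5) / 5 = -4.2800%
Σ(r − μ)² = (-19.1 − (-4.2800))² + (3.7 − (-4.2800))² + … = 388.0880
σ = √[388.0880 / 5] = 8.8101%
VaR = −(μ − z·σ) = −(-4.2800 − 1.282 × 8.8101) = −(-15.5745) = 15.5745%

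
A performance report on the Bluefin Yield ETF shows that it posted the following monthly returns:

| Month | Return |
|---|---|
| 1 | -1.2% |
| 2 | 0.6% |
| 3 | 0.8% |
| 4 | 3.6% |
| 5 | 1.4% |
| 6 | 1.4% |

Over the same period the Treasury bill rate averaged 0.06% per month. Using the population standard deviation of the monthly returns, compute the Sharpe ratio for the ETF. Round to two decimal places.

Mean return r̄ = 6.60 / 6 = 1.1000%
Σ(r − r̄)² = 12.0600; population σ = √(12.0600/6) = 1.4177%
Sharpe = (r̄ − rf) / σ = (1.1000 − 0.06) / 1.4177 = 1.0400 / 1.4177 = 0.7336

0.73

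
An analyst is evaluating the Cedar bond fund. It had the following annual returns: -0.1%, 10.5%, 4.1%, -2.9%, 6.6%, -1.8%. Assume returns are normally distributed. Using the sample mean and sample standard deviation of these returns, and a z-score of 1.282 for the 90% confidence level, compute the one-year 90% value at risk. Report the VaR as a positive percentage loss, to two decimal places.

r̄ = (-0.1 + 10.5 + 4.1 − 2.9 + 6.6 − 1.8) / 6 = 16.40 / 6 = 2.7333%
Sample std dev = √[137.4533 / 5] = 5.2432%
VaR = −(r̄ − z·σ) = −(2.7333 − 1.282 × 5.2432) = −(-3.9885) = 3.9885%

3.99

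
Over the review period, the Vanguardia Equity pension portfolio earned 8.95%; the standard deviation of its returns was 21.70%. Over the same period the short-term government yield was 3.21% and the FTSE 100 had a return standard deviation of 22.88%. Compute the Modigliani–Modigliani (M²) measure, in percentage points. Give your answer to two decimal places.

Sharpe = (Rp − Rf) / σp = (8.95% − 3.21%) / 21.70% = 0.2645
M² = Rf + Sharpe × σm = 3.21% + 0.2645 × 22.88% = 9.2618%

9.26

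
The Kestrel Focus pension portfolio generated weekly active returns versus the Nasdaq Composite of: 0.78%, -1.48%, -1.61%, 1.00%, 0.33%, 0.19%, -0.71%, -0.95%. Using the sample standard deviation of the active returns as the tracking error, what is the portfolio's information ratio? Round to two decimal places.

r̄ = (0.78 − 1.48 − 1.61 + 1 + 0.33 + 0.19 − 0.71 − 0.95) / 8 = -2.450 / 8 = -0.3063%
Σ(r − r̄)² = (0.78 − (-0.3063))² + (-1.48 − (-0.3063))² + (-1.61 − (-0.3063))² + … = 7.1922
σ = √[7.1922 / 7] = 1.0136%
IR = r̄ / tracking error = -0.3063 / 1.0136 = -0.3022

-0.30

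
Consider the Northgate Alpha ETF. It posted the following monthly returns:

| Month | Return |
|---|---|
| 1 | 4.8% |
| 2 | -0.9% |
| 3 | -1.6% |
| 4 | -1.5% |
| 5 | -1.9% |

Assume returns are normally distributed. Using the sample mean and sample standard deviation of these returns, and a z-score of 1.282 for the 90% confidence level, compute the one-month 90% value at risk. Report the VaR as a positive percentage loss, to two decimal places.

Mean return r̄ = -1.10 / 5 = -0.2200%
Σ(r − r̄)² = (4.8 − (-0.2200))² + (-0.9 − (-0.2200))² + … = 32.0280
σ = √[32.0280 / 4] = 2.8297%
VaR = −(r̄ − z·σ) = −(-0.2200 − 1.282 × 2.8297) = −(-3.8477) = 3.8477%

3.85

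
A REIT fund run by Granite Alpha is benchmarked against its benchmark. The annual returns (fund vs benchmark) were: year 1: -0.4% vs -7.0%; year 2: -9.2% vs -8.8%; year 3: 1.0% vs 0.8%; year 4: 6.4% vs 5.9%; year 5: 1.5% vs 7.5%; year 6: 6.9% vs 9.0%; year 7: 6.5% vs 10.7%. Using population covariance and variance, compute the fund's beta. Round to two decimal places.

0.63

r̄p = 1.8143%,  r̄m = 2.5857%
Cov = Σ(rp − r̄p)(rm − r̄m) / 7 = 33.1973
Var(rm) = Σ(rm − r̄m)² / 7 = 52.4041
β = Cov / Var = 33.1973 / 52.4041 = 0.6335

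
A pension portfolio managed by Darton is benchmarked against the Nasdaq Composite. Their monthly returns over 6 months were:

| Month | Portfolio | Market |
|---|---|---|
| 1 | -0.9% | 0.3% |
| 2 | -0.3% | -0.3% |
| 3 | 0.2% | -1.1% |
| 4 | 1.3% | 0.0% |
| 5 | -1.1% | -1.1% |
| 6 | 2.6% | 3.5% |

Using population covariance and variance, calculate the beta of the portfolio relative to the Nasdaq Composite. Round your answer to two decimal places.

0.65

r̄p = 0.3000%,  r̄m = 0.2167%
Cov = Σ(rp − r̄p)(rm − r̄m) / 6 = 1.5867
Var(rm) = Σ(rm − r̄m)² / 6 = 2.4281
β = Cov / Var = 1.5867 / 2.4281 = 0.6535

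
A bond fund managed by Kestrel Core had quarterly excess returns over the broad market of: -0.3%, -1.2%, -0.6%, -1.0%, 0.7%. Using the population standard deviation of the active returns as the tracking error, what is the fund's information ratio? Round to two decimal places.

Mean return r̄ = -2.40 / 5 = -0.4800%
Population std dev = √[2.2280 / 5] = 0.6675%
IR = r̄ / tracking error = -0.4800 / 0.6675 = -0.7191

-0.72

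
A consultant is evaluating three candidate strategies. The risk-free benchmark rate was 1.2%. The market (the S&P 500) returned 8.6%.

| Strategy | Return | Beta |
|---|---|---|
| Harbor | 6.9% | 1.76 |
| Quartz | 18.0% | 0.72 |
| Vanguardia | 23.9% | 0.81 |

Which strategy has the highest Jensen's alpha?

Harbor: α = 6.9% − [1.2% + 1.76 × (8.6% − 1.2%)] = -7.324
Quartz: α = 18.0% − [1.2% + 0.72 × (8.6% − 1.2%)] = 11.472
Vanguardia: α = 23.9% − [1.2% + 0.81 × (8.6% − 1.2%)] = 16.706
Highest: Vanguardia (16.706).

Vanguardia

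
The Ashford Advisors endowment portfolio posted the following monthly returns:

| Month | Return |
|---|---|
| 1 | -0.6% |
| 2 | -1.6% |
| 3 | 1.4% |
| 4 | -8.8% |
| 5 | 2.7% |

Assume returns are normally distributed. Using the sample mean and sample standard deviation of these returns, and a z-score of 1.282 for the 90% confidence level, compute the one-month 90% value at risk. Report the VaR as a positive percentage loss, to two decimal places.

Mean return r̄ = -6.90 / 5 = -1.3800%
Sample σ = √[Σ(r − r̄)² / 4] = √[80.0880 / 4] = √20.0220 = 4.4746%
VaR = −(r̄ − z·σ) = −(-1.3800 − 1.282 × 4.4746) = −(-7.1164) = 7.1164%

7.12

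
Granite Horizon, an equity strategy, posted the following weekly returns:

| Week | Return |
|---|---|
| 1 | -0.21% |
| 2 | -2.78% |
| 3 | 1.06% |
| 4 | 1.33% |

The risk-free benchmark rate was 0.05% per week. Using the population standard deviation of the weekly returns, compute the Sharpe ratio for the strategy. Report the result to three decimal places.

-0.123

Mean return r̄ = -0.600 / 4 = -0.1500%
Σ(r − r̄)² = (-0.21 − (-0.1500))² + (-2.78 − (-0.1500))² + … = 10.5750
σ = √[10.5750 / 4] = 1.6260%
Sharpe = (r̄ − rf) / σ = (-0.1500 − 0.05) / 1.6260 = -0.2000 / 1.6260 = -0.1230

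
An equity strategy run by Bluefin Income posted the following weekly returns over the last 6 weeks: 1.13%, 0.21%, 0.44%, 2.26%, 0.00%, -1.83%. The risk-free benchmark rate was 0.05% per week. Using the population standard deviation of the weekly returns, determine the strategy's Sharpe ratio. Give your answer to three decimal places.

0.258

Mean return μ = 2.210 / 6 = 0.3683%
Σ(r − μ)² = (1.13 − 0.3683)² + (0.21 − 0.3683)² + … = 9.1571
population σ = √(9.1571 / 6) = √1.5262 = 1.2354%
Sharpe = (μ − rf) / σ = (0.3683 − 0.05) / 1.2354 = 0.3183 / 1.2354 = 0.2576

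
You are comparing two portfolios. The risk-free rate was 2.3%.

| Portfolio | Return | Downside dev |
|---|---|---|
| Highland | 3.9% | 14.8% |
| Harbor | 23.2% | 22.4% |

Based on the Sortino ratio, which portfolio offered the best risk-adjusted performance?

Highland: Sortino ratio = (3.9% − 2.3%) / 14.8% = 0.108
Harbor: Sortino ratio = (23.2% − 2.3%) / 22.4% = 0.933
Highest: Harbor (0.933).

Harbor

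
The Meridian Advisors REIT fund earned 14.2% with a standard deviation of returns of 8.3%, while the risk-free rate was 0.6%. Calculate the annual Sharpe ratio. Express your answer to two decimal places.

Sharpe = (Rp − Rf) / σp = (14.2% − 0.6%) / 8.3% = 13.60% / 8.3% = 1.6386

1.64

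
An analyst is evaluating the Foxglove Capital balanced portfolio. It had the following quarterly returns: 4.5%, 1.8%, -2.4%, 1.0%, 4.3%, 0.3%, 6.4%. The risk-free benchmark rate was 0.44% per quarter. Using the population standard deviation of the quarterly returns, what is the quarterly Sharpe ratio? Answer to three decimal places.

0.661

μ = (4.5 + 1.8 − 2.4 + 1 + 4.3 + 0.3 + 6.4) / 7 = 15.90 / 7 = 2.2714%
Σ(r − μ)² = (4.5 − 2.2714)² + (1.8 − 2.2714)² + (-2.4 − 2.2714)² + … = 53.6743
σ = √[53.6743 / 7] = 2.7691%
Sharpe = (μ − rf) / σ = (2.2714 − 0.44) / 2.7691 = 1.8314 / 2.7691 = 0.6614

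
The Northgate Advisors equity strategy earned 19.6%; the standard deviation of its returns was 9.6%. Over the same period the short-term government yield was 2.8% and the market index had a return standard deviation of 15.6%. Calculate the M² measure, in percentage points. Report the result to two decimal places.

30.10

Sharpe = (Rp − Rf) / σp = (19.6% − 2.8%) / 9.6% = 1.7500
M² = Rf + Sharpe × σm = 2.8% + 1.7500 × 15.6% = 30.1000%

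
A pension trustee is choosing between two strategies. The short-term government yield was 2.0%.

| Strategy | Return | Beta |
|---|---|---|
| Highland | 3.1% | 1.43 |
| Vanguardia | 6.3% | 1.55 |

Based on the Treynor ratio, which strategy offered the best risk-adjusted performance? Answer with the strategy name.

Highland: Treynor = (3.1% − 2.0%) / 1.43 = 0.769
Vanguardia: Treynor = (6.3% − 2.0%) / 1.55 = 2.774
Highest: Vanguardia (2.774).

Vanguardia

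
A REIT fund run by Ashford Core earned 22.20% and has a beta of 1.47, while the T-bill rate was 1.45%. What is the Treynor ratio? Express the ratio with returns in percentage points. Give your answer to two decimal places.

14.12

Treynor = (Rp − Rf) / β = (22.20% − 1.45%) / 1.47 = 20.75 / 1.47 = 14.1156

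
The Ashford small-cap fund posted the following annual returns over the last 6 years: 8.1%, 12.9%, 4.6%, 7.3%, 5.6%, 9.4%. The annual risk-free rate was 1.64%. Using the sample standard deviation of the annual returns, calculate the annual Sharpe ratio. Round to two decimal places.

2.14

μ = (8.1 + 12.9 + 4.6 + 7.3 + 5.6 + 9.4) / 6 = 7.9833%
Sample σ = √[Σ(r − μ)² / 5] = √[43.7883 / 5] = √8.7577 = 2.9593%
Sharpe = (μ − rf) / σ = (7.9833 − 1.64) / 2.9593 = 6.3433 / 2.9593 = 2.1435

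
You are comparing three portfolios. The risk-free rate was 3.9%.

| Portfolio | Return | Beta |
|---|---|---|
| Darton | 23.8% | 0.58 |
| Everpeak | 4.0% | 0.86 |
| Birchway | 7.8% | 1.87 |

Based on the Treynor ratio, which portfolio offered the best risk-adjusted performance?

Darton: Treynor = (23.8% − 3.9%) / 0.58 = 34.310
Everpeak: Treynor = (4.0% − 3.9%) / 0.86 = 0.116
Birchway: Treynor = (7.8% − 3.9%) / 1.87 = 2.086
Highest: Darton (34.310).

Darton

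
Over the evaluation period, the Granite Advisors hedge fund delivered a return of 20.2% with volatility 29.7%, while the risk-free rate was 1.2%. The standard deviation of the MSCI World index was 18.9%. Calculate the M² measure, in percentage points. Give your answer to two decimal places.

Sharpe = (Rp − Rf) / σp = (20.2% − 1.2%) / 29.7% = 0.6397
M² = Rf + Sharpe × σm = 1.2% + 0.6397 × 18.9% = 13.2903%

13.29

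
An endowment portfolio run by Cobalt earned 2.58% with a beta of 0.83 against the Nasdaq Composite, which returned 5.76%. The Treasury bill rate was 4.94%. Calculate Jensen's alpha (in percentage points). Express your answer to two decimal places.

-3.04

CAPM expected return = Rf + β(Rm − Rf) = 4.94% + 0.83 × (5.76% − 4.94%) = 4.94 + 0.83 × 0.82 = 5.6206%
Jensen's α = Rp − E[R] = 2.58% − 5.6206% = -3.0406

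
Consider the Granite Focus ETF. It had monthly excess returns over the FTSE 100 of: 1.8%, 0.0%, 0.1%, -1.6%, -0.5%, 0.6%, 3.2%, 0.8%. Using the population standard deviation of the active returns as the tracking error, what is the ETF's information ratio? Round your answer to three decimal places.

μ = (1.8 + 0 + 0.1 − 1.6 − 0.5 + 0.6 + 3.2 + 0.8) / 8 = 4.40 / 8 = 0.5500%
Σ(r − μ)² = (1.8 − 0.5500)² + (0 − 0.5500)² + … = 14.8800
σ = √[14.8800 / 8] = 1.3638%
IR = μ / tracking error = 0.5500 / 1.3638 = 0.4033

0.403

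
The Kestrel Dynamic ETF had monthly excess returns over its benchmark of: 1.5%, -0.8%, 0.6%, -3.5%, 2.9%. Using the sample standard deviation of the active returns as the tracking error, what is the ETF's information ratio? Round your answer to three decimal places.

0.057

r̄ = (1.5 − 0.8 + 0.6 − 3.5 + 2.9) / 5 = 0.70 / 5 = 0.1400%
Sample std dev = √[23.8120 / 4] = 2.4399%
IR = r̄ / tracking error = 0.1400 / 2.4399 = 0.0574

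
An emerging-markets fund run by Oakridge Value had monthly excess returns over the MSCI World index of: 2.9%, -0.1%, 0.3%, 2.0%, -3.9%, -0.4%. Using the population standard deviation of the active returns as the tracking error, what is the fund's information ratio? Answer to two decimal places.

r̄ = (2.9 − 0.1 + 0.3 + 2 − 3.9 − 0.4) / 6 = 0.1333%
Population std dev = √[27.7733 / 6] = 2.1515%
IR = r̄ / tracking error = 0.1333 / 2.1515 = 0.0620

0.06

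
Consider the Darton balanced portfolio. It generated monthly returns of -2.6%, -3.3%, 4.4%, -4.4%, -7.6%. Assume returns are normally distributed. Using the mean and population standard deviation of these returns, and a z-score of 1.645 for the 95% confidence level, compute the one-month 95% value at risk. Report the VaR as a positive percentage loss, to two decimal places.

9.18

r̄ = (-2.6 − 3.3 + 4.4 − 4.4 − 7.6) / 5 = -13.50 / 5 = -2.7000%
Population std dev = √[77.6800 / 5] = 3.9416%
VaR = −(r̄ − z·σ) = −(-2.7000 − 1.645 × 3.9416) = −(-9.1839) = 9.1839%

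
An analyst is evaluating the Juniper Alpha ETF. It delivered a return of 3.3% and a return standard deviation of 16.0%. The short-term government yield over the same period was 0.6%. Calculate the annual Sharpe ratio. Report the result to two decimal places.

0.17

Sharpe = (Rp − Rf) / σp = (3.3% − 0.6%) / 16.0% = 2.70% / 16.0% = 0.1688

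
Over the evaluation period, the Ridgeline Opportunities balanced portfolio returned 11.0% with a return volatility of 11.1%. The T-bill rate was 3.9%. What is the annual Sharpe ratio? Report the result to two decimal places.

0.64

Sharpe = (Rp − Rf) / σp = (11.0% − 3.9%) / 11.1% = 7.10% / 11.1% = 0.6396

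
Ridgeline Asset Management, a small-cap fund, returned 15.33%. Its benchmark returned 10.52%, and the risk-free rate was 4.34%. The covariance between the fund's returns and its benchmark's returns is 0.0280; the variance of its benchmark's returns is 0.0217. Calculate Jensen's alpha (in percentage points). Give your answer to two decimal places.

3.02

β = Cov / Var = 0.0280 / 0.0217 = 1.2903
E[R] = Rf + β(Rm − Rf) = 4.34% + 1.2903 × (10.52% − 4.34%) = 12.3141%
α = Rp − E[R] = 15.33% − 12.3141% = 3.0159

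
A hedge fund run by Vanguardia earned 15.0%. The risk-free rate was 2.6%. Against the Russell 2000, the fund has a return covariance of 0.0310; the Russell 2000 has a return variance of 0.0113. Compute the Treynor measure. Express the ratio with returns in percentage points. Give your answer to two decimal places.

β = Cov / Var = 0.0310 / 0.0113 = 2.7434
Treynor = (Rp − Rf) / β = (15.0% − 2.6%) / 2.7434 = 12.40 / 2.7434 = 4.5199

4.52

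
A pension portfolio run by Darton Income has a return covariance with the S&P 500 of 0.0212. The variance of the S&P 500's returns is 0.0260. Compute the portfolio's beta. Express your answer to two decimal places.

0.82

β = Cov(Rp, Rm) / Var(Rm) = 0.0212 / 0.0260 = 0.8154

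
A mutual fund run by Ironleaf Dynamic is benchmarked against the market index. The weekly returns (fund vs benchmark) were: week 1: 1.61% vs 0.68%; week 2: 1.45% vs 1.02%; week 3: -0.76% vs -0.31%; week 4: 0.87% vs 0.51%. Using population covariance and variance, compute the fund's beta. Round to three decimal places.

1.827

r̄p = 0.7925%,  r̄m = 0.4750%
Cov = Σ(rp − r̄p)(rm − r̄m) / 4 = 0.4368
Var(rm) = Σ(rm − r̄m)² / 4 = 0.2391
β = Cov / Var = 0.4368 / 0.2391 = 1.8269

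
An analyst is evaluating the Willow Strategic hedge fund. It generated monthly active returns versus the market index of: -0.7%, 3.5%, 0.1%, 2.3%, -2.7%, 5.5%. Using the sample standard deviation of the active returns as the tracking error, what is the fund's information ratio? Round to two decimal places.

0.44

Mean return r̄ = 8.00 / 6 = 1.3333%
Σ(r − r̄)² = (-0.7 − 1.3333)² + (3.5 − 1.3333)² + (0.1 − 1.3333)² + … = 44.9133
σ = √[44.9133 / 5] = 2.9971%
IR = r̄ / tracking error = 1.3333 / 2.9971 = 0.4449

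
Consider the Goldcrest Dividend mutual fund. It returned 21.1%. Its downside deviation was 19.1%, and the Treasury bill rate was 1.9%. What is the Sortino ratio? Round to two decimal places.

Sortino = (Rp − Rf) / σd = (21.1% − 1.9%) / 19.1% = 19.20% / 19.1% = 1.0052

1.01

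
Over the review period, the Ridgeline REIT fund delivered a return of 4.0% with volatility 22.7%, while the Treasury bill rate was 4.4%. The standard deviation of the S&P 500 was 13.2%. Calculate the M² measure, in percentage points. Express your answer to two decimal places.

4.17

Sharpe = (Rp − Rf) / σp = (4.0% − 4.4%) / 22.7% = -0.0176
M² = Rf + Sharpe × σm = 4.4% + -0.0176 × 13.2% = 4.1677%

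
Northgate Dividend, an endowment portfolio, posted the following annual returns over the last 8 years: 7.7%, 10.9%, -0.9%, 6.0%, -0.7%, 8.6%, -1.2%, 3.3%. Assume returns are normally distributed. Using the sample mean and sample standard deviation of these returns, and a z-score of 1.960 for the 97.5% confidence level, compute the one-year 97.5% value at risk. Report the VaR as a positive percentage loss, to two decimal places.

5.15

Mean return r̄ = 33.70 / 8 = 4.2125%
Σ(r − r̄)² = (7.7 − 4.2125)² + (10.9 − 4.2125)² + … = 159.7288
σ = √[159.7288 / 7] = 4.7769%
VaR = −(r̄ − z·σ) = −(4.2125 − 1.960 × 4.7769) = −(-5.1502) = 5.1502%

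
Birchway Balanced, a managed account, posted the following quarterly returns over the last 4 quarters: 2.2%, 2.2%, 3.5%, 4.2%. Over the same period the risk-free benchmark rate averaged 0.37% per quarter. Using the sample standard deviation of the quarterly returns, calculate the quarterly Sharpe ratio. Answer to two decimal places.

2.67

Mean return r̄ = 12.10 / 4 = 3.0250%
Sample std dev = √[2.9675 / 3] = 0.9946%
Sharpe = (r̄ − rf) / σ = (3.0250 − 0.37) / 0.9946 = 2.6550 / 0.9946 = 2.6694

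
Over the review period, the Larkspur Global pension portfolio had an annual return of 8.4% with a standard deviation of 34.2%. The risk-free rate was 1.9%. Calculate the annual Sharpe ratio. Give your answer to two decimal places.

0.19

Sharpe = (Rp − Rf) / σp = (8.4% − 1.9%) / 34.2% = 6.50% / 34.2% = 0.1901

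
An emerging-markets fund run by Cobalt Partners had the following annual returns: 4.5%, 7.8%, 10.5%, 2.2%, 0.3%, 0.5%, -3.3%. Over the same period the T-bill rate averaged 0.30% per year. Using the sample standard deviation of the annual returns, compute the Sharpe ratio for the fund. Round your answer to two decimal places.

0.61

Mean return r̄ = 22.50 / 7 = 3.2143%
Σ(r − r̄)² = (4.5 − 3.2143)² + (7.8 − 3.2143)² + … = 135.0886
σ = √[135.0886 / 6] = 4.7450%
Sharpe = (r̄ − rf) / σ = (3.2143 − 0.3) / 4.7450 = 2.9143 / 4.7450 = 0.6142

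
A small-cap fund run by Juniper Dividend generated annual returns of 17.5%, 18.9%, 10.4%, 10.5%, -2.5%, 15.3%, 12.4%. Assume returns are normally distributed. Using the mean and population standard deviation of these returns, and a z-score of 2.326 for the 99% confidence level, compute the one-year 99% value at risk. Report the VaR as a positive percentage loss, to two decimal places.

Mean return r̄ = 82.50 / 7 = 11.7857%
Σ(r − r̄)² = 303.6486; population σ = √(303.6486/7) = 6.5862%
VaR = −(r̄ − z·σ) = −(11.7857 − 2.326 × 6.5862) = −(-3.5338) = 3.5338%

3.53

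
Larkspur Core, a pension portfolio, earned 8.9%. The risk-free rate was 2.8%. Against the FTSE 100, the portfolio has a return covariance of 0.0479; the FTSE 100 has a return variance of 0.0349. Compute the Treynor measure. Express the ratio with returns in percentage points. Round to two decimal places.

β = Cov / Var = 0.0479 / 0.0349 = 1.3725
Treynor = (Rp − Rf) / β = (8.9% − 2.8%) / 1.3725 = 6.10 / 1.3725 = 4.4444

4.44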